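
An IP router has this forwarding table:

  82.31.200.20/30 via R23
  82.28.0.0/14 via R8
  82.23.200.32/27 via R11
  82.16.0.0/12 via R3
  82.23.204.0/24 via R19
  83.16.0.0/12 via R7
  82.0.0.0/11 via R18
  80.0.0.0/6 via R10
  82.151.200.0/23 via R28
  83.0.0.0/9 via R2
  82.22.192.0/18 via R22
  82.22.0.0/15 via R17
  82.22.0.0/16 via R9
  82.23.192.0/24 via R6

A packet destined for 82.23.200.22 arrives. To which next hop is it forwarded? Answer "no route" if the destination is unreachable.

R17

Routes whose prefix contains 82.23.200.22:
  80.0.0.0/6 (80.0.0.0 - 83.255.255.255) -> R10
  82.0.0.0/11 (82.0.0.0 - 82.31.255.255) -> R18
  82.16.0.0/12 (82.16.0.0 - 82.31.255.255) -> R3
  82.22.0.0/15 (82.22.0.0 - 82.23.255.255) -> R17
More-specific entries that do NOT match:
  82.31.200.20/30 (82.31.200.20 - 82.31.200.23) does not contain 82.23.200.22
  82.23.200.32/27 (82.23.200.32 - 82.23.200.63) does not contain 82.23.200.22
  82.23.204.0/24 (82.23.204.0 - 82.23.204.255) does not contain 82.23.200.22
  82.23.192.0/24 (82.23.192.0 - 82.23.192.255) does not contain 82.23.200.22
  82.151.200.0/23 (82.151.200.0 - 82.151.201.255) does not contain 82.23.200.22
  82.22.192.0/18 (82.22.192.0 - 82.22.255.255) does not contain 82.23.200.22
  82.22.0.0/16 (82.22.0.0 - 82.22.255.255) does not contain 82.23.200.22
Longest matching prefix is /15 -> next hop R17.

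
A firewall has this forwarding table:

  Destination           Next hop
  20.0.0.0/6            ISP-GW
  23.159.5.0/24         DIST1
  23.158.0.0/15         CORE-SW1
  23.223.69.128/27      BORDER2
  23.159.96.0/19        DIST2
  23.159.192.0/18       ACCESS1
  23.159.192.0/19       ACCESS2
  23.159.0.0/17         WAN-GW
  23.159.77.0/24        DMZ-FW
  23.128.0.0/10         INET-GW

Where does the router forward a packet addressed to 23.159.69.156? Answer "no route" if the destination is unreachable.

WAN-GW

Routes whose prefix contains 23.159.69.156:
  20.0.0.0/6 (20.0.0.0 - 23.255.255.255) -> ISP-GW
  23.128.0.0/10 (23.128.0.0 - 23.191.255.255) -> INET-GW
  23.158.0.0/15 (23.158.0.0 - 23.159.255.255) -> CORE-SW1
  23.159.0.0/17 (23.159.0.0 - 23.159.127.255) -> WAN-GW
More-specific entries that do NOT match:
  23.223.69.128/27 (23.223.69.128 - 23.223.69.159) does not contain 23.159.69.156
  23.159.5.0/24 (23.159.5.0 - 23.159.5.255) does not contain 23.159.69.156
  23.159.77.0/24 (23.159.77.0 - 23.159.77.255) does not contain 23.159.69.156
  23.159.96.0/19 (23.159.96.0 - 23.159.127.255) does not contain 23.159.69.156
  23.159.192.0/19 (23.159.192.0 - 23.159.223.255) does not contain 23.159.69.156
  23.159.192.0/18 (23.159.192.0 - 23.159.255.255) does not contain 23.159.69.156
Longest matching prefix is /17 -> next hop WAN-GW.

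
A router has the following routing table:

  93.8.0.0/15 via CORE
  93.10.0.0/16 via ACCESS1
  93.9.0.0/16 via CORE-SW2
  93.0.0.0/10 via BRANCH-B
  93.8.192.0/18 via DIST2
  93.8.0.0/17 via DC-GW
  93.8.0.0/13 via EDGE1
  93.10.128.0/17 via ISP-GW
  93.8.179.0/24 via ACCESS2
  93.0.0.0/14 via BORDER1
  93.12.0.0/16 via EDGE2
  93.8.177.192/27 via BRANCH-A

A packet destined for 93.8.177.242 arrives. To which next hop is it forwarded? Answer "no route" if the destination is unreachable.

Routes whose prefix contains 93.8.177.242:
  93.0.0.0/10 (93.0.0.0 - 93.63.255.255) -> BRANCH-B
  93.8.0.0/13 (93.8.0.0 - 93.15.255.255) -> EDGE1
  93.8.0.0/15 (93.8.0.0 - 93.9.255.255) -> CORE
More-specific entries that do NOT match:
  93.8.177.192/27 (93.8.177.192 - 93.8.177.223) does not contain 93.8.177.242
  93.8.179.0/24 (93.8.179.0 - 93.8.179.255) does not contain 93.8.177.242
  93.8.192.0/18 (93.8.192.0 - 93.8.255.255) does not contain 93.8.177.242
  93.8.0.0/17 (93.8.0.0 - 93.8.127.255) does not contain 93.8.177.242
  93.10.128.0/17 (93.10.128.0 - 93.10.255.255) does not contain 93.8.177.242
  93.10.0.0/16 (93.10.0.0 - 93.10.255.255) does not contain 93.8.177.242
  93.9.0.0/16 (93.9.0.0 - 93.9.255.255) does not contain 93.8.177.242
  93.12.0.0/16 (93.12.0.0 - 93.12.255.255) does not contain 93.8.177.242
Longest matching prefix is /15 -> next hop CORE.

CORE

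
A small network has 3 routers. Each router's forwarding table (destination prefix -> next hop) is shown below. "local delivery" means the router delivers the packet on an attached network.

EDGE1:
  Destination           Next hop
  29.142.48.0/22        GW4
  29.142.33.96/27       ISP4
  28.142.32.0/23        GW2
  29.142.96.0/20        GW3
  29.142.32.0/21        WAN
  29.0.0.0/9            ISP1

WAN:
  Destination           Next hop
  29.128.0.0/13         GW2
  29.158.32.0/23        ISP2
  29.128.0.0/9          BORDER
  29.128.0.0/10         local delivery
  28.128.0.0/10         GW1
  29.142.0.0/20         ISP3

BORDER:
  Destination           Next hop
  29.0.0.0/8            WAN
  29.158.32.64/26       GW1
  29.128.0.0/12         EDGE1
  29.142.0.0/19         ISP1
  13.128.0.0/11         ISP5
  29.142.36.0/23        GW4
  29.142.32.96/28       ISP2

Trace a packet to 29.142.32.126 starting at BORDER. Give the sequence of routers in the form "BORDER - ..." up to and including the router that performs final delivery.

BORDER - EDGE1 - WAN

At BORDER: longest match for 29.142.32.126 is 29.128.0.0/12 -> EDGE1
At EDGE1: longest match for 29.142.32.126 is 29.142.32.0/21 -> WAN
At WAN: longest match for 29.142.32.126 is 29.128.0.0/10 -> local delivery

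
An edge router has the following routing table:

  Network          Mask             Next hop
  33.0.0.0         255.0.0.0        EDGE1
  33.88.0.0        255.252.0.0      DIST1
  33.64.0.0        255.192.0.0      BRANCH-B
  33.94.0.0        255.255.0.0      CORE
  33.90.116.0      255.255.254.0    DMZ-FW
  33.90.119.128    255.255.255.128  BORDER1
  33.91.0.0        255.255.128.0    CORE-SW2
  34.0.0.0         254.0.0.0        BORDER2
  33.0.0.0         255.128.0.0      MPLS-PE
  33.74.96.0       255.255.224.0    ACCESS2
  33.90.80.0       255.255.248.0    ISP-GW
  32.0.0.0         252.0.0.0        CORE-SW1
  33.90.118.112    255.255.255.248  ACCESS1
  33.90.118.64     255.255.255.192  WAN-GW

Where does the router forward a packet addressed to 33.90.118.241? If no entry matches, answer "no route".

DIST1

Routes whose prefix contains 33.90.118.241:
  32.0.0.0/6 (32.0.0.0 - 35.255.255.255) -> CORE-SW1
  33.0.0.0/8 (33.0.0.0 - 33.255.255.255) -> EDGE1
  33.0.0.0/9 (33.0.0.0 - 33.127.255.255) -> MPLS-PE
  33.64.0.0/10 (33.64.0.0 - 33.127.255.255) -> BRANCH-B
  33.88.0.0/14 (33.88.0.0 - 33.91.255.255) -> DIST1
More-specific entries that do NOT match:
  33.90.118.112/29 (33.90.118.112 - 33.90.118.119) does not contain 33.90.118.241
  33.90.118.64/26 (33.90.118.64 - 33.90.118.127) does not contain 33.90.118.241
  33.90.119.128/25 (33.90.119.128 - 33.90.119.255) does not contain 33.90.118.241
  33.90.116.0/23 (33.90.116.0 - 33.90.117.255) does not contain 33.90.118.241
  33.90.80.0/21 (33.90.80.0 - 33.90.87.255) does not contain 33.90.118.241
  33.74.96.0/19 (33.74.96.0 - 33.74.127.255) does not contain 33.90.118.241
  33.91.0.0/17 (33.91.0.0 - 33.91.127.255) does not contain 33.90.118.241
  33.94.0.0/16 (33.94.0.0 - 33.94.255.255) does not contain 33.90.118.241
Longest matching prefix is /14 -> next hop DIST1.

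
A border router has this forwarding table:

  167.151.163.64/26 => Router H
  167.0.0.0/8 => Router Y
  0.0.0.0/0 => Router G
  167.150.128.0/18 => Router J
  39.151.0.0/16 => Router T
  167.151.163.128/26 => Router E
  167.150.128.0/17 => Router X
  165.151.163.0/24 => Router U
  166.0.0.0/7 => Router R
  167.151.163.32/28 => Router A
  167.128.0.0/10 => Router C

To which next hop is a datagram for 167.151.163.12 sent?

Router C

Routes whose prefix contains 167.151.163.12:
  0.0.0.0/0 (default, matches everything) -> Router G
  166.0.0.0/7 (166.0.0.0 - 167.255.255.255) -> Router R
  167.0.0.0/8 (167.0.0.0 - 167.255.255.255) -> Router Y
  167.128.0.0/10 (167.128.0.0 - 167.191.255.255) -> Router C
More-specific entries that do NOT match:
  167.151.163.32/28 (167.151.163.32 - 167.151.163.47) does not contain 167.151.163.12
  167.151.163.64/26 (167.151.163.64 - 167.151.163.127) does not contain 167.151.163.12
  167.151.163.128/26 (167.151.163.128 - 167.151.163.191) does not contain 167.151.163.12
  165.151.163.0/24 (165.151.163.0 - 165.151.163.255) does not contain 167.151.163.12
  167.150.128.0/18 (167.150.128.0 - 167.150.191.255) does not contain 167.151.163.12
  167.150.128.0/17 (167.150.128.0 - 167.150.255.255) does not contain 167.151.163.12
  39.151.0.0/16 (39.151.0.0 - 39.151.255.255) does not contain 167.151.163.12
Longest matching prefix is /10 -> next hop Router C.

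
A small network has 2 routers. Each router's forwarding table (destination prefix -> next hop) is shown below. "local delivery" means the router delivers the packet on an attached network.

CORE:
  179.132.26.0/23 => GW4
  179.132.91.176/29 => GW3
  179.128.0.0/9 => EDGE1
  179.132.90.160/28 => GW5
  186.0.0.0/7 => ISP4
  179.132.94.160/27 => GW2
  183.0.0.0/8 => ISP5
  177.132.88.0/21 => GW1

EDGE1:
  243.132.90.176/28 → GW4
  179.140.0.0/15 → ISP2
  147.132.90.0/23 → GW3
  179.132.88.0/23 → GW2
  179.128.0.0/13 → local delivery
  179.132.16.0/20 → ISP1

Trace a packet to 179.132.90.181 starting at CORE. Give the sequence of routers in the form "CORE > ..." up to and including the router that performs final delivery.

CORE > EDGE1

At CORE: longest match for 179.132.90.181 is 179.128.0.0/9 -> EDGE1
At EDGE1: longest match for 179.132.90.181 is 179.128.0.0/13 -> local delivery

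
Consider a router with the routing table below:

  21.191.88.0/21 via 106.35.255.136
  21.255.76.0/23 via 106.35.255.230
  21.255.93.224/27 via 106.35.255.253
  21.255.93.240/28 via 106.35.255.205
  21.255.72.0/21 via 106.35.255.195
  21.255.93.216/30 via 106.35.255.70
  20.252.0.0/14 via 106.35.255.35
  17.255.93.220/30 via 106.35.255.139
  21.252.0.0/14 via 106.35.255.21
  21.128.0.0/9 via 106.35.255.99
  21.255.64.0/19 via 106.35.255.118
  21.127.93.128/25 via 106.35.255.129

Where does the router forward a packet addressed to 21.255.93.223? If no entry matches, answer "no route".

Routes whose prefix contains 21.255.93.223:
  21.128.0.0/9 (21.128.0.0 - 21.255.255.255) -> 106.35.255.99
  21.252.0.0/14 (21.252.0.0 - 21.255.255.255) -> 106.35.255.21
  21.255.64.0/19 (21.255.64.0 - 21.255.95.255) -> 106.35.255.118
More-specific entries that do NOT match:
  21.255.93.216/30 (21.255.93.216 - 21.255.93.219) does not contain 21.255.93.223
  17.255.93.220/30 (17.255.93.220 - 17.255.93.223) does not contain 21.255.93.223
  21.255.93.240/28 (21.255.93.240 - 21.255.93.255) does not contain 21.255.93.223
  21.255.93.224/27 (21.255.93.224 - 21.255.93.255) does not contain 21.255.93.223
  21.127.93.128/25 (21.127.93.128 - 21.127.93.255) does not contain 21.255.93.223
  21.255.76.0/23 (21.255.76.0 - 21.255.77.255) does not contain 21.255.93.223
  21.191.88.0/21 (21.191.88.0 - 21.191.95.255) does not contain 21.255.93.223
  21.255.72.0/21 (21.255.72.0 - 21.255.79.255) does not contain 21.255.93.223
Longest matching prefix is /19 -> next hop 106.35.255.118.

106.35.255.118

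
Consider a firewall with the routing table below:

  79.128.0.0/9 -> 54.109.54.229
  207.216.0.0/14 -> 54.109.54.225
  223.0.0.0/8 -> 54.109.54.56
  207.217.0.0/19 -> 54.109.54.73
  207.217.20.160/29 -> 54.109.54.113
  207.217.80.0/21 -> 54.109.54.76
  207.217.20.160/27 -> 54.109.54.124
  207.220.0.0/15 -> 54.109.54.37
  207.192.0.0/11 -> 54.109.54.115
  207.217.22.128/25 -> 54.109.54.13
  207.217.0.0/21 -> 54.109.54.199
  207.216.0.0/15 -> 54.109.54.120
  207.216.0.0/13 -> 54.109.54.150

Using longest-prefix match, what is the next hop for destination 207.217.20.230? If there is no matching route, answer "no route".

Routes whose prefix contains 207.217.20.230:
  207.192.0.0/11 (207.192.0.0 - 207.223.255.255) -> 54.109.54.115
  207.216.0.0/13 (207.216.0.0 - 207.223.255.255) -> 54.109.54.150
  207.216.0.0/14 (207.216.0.0 - 207.219.255.255) -> 54.109.54.225
  207.216.0.0/15 (207.216.0.0 - 207.217.255.255) -> 54.109.54.120
  207.217.0.0/19 (207.217.0.0 - 207.217.31.255) -> 54.109.54.73
More-specific entries that do NOT match:
  207.217.20.160/29 (207.217.20.160 - 207.217.20.167) does not contain 207.217.20.230
  207.217.20.160/27 (207.217.20.160 - 207.217.20.191) does not contain 207.217.20.230
  207.217.22.128/25 (207.217.22.128 - 207.217.22.255) does not contain 207.217.20.230
  207.217.80.0/21 (207.217.80.0 - 207.217.87.255) does not contain 207.217.20.230
  207.217.0.0/21 (207.217.0.0 - 207.217.7.255) does not contain 207.217.20.230
Longest matching prefix is /19 -> next hop 54.109.54.73.

54.109.54.73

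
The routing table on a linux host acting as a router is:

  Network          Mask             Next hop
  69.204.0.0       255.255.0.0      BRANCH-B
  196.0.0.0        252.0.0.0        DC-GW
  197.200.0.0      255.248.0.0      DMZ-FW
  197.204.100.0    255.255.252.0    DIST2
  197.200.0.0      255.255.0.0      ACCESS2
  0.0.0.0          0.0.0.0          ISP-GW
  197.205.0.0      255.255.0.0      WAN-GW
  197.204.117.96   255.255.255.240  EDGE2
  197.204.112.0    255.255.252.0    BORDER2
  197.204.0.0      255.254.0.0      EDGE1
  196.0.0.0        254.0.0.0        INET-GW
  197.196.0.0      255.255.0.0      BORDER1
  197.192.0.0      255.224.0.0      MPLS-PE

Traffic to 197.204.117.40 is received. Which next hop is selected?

Routes whose prefix contains 197.204.117.40:
  0.0.0.0/0 (default, matches everything) -> ISP-GW
  196.0.0.0/6 (196.0.0.0 - 199.255.255.255) -> DC-GW
  196.0.0.0/7 (196.0.0.0 - 197.255.255.255) -> INET-GW
  197.192.0.0/11 (197.192.0.0 - 197.223.255.255) -> MPLS-PE
  197.200.0.0/13 (197.200.0.0 - 197.207.255.255) -> DMZ-FW
  197.204.0.0/15 (197.204.0.0 - 197.205.255.255) -> EDGE1
More-specific entries that do NOT match:
  197.204.117.96/28 (197.204.117.96 - 197.204.117.111) does not contain 197.204.117.40
  197.204.100.0/22 (197.204.100.0 - 197.204.103.255) does not contain 197.204.117.40
  197.204.112.0/22 (197.204.112.0 - 197.204.115.255) does not contain 197.204.117.40
  69.204.0.0/16 (69.204.0.0 - 69.204.255.255) does not contain 197.204.117.40
  197.200.0.0/16 (197.200.0.0 - 197.200.255.255) does not contain 197.204.117.40
  197.205.0.0/16 (197.205.0.0 - 197.205.255.255) does not contain 197.204.117.40
  197.196.0.0/16 (197.196.0.0 - 197.196.255.255) does not contain 197.204.117.40
Longest matching prefix is /15 -> next hop EDGE1.

EDGE1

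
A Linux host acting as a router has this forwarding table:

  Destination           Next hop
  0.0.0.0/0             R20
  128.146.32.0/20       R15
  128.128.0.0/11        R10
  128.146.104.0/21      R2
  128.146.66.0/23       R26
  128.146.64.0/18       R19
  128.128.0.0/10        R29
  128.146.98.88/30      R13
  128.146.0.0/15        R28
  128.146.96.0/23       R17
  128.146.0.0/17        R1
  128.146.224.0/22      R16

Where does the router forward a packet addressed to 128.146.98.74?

R19

Routes whose prefix contains 128.146.98.74:
  0.0.0.0/0 (default, matches everything) -> R20
  128.128.0.0/10 (128.128.0.0 - 128.191.255.255) -> R29
  128.128.0.0/11 (128.128.0.0 - 128.159.255.255) -> R10
  128.146.0.0/15 (128.146.0.0 - 128.147.255.255) -> R28
  128.146.0.0/17 (128.146.0.0 - 128.146.127.255) -> R1
  128.146.64.0/18 (128.146.64.0 - 128.146.127.255) -> R19
More-specific entries that do NOT match:
  128.146.98.88/30 (128.146.98.88 - 128.146.98.91) does not contain 128.146.98.74
  128.146.66.0/23 (128.146.66.0 - 128.146.67.255) does not contain 128.146.98.74
  128.146.96.0/23 (128.146.96.0 - 128.146.97.255) does not contain 128.146.98.74
  128.146.224.0/22 (128.146.224.0 - 128.146.227.255) does not contain 128.146.98.74
  128.146.104.0/21 (128.146.104.0 - 128.146.111.255) does not contain 128.146.98.74
  128.146.32.0/20 (128.146.32.0 - 128.146.47.255) does not contain 128.146.98.74
Longest matching prefix is /18 -> next hop R19.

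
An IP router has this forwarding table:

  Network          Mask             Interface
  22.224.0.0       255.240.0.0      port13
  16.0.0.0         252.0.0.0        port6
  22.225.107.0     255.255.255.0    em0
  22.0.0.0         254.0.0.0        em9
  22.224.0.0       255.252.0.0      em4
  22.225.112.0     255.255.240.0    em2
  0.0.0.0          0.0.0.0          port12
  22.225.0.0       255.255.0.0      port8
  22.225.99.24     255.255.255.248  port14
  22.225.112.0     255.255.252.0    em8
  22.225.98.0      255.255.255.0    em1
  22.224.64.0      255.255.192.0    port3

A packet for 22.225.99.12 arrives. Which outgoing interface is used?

port8

Routes whose prefix contains 22.225.99.12:
  0.0.0.0/0 (default, matches everything) -> port12
  22.0.0.0/7 (22.0.0.0 - 23.255.255.255) -> em9
  22.224.0.0/12 (22.224.0.0 - 22.239.255.255) -> port13
  22.224.0.0/14 (22.224.0.0 - 22.227.255.255) -> em4
  22.225.0.0/16 (22.225.0.0 - 22.225.255.255) -> port8
More-specific entries that do NOT match:
  22.225.99.24/29 (22.225.99.24 - 22.225.99.31) does not contain 22.225.99.12
  22.225.107.0/24 (22.225.107.0 - 22.225.107.255) does not contain 22.225.99.12
  22.225.98.0/24 (22.225.98.0 - 22.225.98.255) does not contain 22.225.99.12
  22.225.112.0/22 (22.225.112.0 - 22.225.115.255) does not contain 22.225.99.12
  22.225.112.0/20 (22.225.112.0 - 22.225.127.255) does not contain 22.225.99.12
  22.224.64.0/18 (22.224.64.0 - 22.224.127.255) does not contain 22.225.99.12
Longest matching prefix is /16 -> interface port8.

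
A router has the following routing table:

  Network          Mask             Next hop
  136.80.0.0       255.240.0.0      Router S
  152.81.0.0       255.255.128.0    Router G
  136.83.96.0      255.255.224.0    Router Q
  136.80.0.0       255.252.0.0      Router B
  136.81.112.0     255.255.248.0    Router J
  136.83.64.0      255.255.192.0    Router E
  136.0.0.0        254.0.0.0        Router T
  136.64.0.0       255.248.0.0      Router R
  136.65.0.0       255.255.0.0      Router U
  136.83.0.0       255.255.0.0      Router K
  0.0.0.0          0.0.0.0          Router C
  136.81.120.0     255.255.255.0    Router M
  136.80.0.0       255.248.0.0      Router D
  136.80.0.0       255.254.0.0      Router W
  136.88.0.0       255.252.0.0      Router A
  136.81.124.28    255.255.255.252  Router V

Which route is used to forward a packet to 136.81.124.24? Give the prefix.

136.80.0.0/15

Entries matching 136.81.124.24:
  0.0.0.0/0 (default, matches everything)
  136.0.0.0/7 (136.0.0.0 - 137.255.255.255)
  136.80.0.0/12 (136.80.0.0 - 136.95.255.255)
  136.80.0.0/13 (136.80.0.0 - 136.87.255.255)
  136.80.0.0/14 (136.80.0.0 - 136.83.255.255)
  136.80.0.0/15 (136.80.0.0 - 136.81.255.255)
Most specific is 136.80.0.0/15.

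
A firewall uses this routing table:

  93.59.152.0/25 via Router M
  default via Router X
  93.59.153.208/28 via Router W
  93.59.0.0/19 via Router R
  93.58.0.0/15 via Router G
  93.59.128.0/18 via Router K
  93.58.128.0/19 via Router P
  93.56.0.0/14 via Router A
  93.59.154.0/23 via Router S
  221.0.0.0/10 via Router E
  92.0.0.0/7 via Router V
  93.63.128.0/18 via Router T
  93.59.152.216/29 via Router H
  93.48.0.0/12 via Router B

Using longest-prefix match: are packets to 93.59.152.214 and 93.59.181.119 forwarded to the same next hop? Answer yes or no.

yes

93.59.152.214: longest match 93.59.128.0/18 -> Router K
93.59.181.119: longest match 93.59.128.0/18 -> Router K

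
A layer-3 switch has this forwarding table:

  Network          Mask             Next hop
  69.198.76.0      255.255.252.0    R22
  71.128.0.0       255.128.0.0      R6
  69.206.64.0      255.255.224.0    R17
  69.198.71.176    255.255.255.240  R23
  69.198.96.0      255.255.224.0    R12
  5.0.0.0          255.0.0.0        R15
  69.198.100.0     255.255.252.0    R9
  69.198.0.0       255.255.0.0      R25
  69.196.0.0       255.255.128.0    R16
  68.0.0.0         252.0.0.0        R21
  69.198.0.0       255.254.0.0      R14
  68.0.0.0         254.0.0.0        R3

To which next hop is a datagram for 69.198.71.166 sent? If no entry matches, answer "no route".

Routes whose prefix contains 69.198.71.166:
  68.0.0.0/6 (68.0.0.0 - 71.255.255.255) -> R21
  68.0.0.0/7 (68.0.0.0 - 69.255.255.255) -> R3
  69.198.0.0/15 (69.198.0.0 - 69.199.255.255) -> R14
  69.198.0.0/16 (69.198.0.0 - 69.198.255.255) -> R25
More-specific entries that do NOT match:
  69.198.71.176/28 (69.198.71.176 - 69.198.71.191) does not contain 69.198.71.166
  69.198.76.0/22 (69.198.76.0 - 69.198.79.255) does not contain 69.198.71.166
  69.198.100.0/22 (69.198.100.0 - 69.198.103.255) does not contain 69.198.71.166
  69.206.64.0/19 (69.206.64.0 - 69.206.95.255) does not contain 69.198.71.166
  69.198.96.0/19 (69.198.96.0 - 69.198.127.255) does not contain 69.198.71.166
  69.196.0.0/17 (69.196.0.0 - 69.196.127.255) does not contain 69.198.71.166
Longest matching prefix is /16 -> next hop R25.

R25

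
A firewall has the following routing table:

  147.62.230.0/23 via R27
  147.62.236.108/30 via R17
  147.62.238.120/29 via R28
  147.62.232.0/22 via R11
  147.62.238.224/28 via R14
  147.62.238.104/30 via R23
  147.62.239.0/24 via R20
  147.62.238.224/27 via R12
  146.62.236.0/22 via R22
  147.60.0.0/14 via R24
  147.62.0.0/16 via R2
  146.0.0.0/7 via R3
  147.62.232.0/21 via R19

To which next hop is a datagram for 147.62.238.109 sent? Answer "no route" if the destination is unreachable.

R19

Routes whose prefix contains 147.62.238.109:
  146.0.0.0/7 (146.0.0.0 - 147.255.255.255) -> R3
  147.60.0.0/14 (147.60.0.0 - 147.63.255.255) -> R24
  147.62.0.0/16 (147.62.0.0 - 147.62.255.255) -> R2
  147.62.232.0/21 (147.62.232.0 - 147.62.239.255) -> R19
More-specific entries that do NOT match:
  147.62.236.108/30 (147.62.236.108 - 147.62.236.111) does not contain 147.62.238.109
  147.62.238.104/30 (147.62.238.104 - 147.62.238.107) does not contain 147.62.238.109
  147.62.238.120/29 (147.62.238.120 - 147.62.238.127) does not contain 147.62.238.109
  147.62.238.224/28 (147.62.238.224 - 147.62.238.239) does not contain 147.62.238.109
  147.62.238.224/27 (147.62.238.224 - 147.62.238.255) does not contain 147.62.238.109
  147.62.239.0/24 (147.62.239.0 - 147.62.239.255) does not contain 147.62.238.109
  147.62.230.0/23 (147.62.230.0 - 147.62.231.255) does not contain 147.62.238.109
  147.62.232.0/22 (147.62.232.0 - 147.62.235.255) does not contain 147.62.238.109
  146.62.236.0/22 (146.62.236.0 - 146.62.239.255) does not contain 147.62.238.109
Longest matching prefix is /21 -> next hop R19.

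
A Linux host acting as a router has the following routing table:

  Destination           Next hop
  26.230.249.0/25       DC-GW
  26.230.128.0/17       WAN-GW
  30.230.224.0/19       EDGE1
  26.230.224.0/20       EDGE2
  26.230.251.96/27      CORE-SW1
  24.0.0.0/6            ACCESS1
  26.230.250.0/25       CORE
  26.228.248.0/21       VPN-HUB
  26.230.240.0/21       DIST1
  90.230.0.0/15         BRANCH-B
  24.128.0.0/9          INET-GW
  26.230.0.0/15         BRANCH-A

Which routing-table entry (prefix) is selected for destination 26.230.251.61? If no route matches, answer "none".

26.230.128.0/17

Entries matching 26.230.251.61:
  24.0.0.0/6 (24.0.0.0 - 27.255.255.255)
  26.230.0.0/15 (26.230.0.0 - 26.231.255.255)
  26.230.128.0/17 (26.230.128.0 - 26.230.255.255)
Most specific is 26.230.128.0/17.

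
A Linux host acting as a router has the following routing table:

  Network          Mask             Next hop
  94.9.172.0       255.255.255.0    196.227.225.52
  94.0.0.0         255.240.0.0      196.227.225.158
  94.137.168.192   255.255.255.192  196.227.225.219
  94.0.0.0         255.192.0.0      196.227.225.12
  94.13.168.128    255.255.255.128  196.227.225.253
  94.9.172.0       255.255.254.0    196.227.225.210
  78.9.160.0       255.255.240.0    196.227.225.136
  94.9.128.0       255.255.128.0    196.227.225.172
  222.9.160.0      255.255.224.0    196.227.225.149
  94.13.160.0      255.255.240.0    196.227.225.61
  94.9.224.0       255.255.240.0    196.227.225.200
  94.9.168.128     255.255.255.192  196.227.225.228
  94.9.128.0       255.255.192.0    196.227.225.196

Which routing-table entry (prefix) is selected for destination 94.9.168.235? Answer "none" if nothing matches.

Entries matching 94.9.168.235:
  94.0.0.0/10 (94.0.0.0 - 94.63.255.255)
  94.0.0.0/12 (94.0.0.0 - 94.15.255.255)
  94.9.128.0/17 (94.9.128.0 - 94.9.255.255)
  94.9.128.0/18 (94.9.128.0 - 94.9.191.255)
Most specific is 94.9.128.0/18.

94.9.128.0/18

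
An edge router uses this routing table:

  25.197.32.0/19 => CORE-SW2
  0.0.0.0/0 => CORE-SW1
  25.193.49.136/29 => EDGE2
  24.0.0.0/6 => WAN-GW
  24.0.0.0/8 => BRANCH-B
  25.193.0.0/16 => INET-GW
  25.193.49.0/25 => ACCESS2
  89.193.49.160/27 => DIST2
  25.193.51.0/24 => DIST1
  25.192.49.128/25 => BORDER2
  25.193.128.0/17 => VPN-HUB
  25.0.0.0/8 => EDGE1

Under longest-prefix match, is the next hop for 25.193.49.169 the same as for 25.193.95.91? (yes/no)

yes

25.193.49.169: longest match 25.193.0.0/16 -> INET-GW
25.193.95.91: longest match 25.193.0.0/16 -> INET-GW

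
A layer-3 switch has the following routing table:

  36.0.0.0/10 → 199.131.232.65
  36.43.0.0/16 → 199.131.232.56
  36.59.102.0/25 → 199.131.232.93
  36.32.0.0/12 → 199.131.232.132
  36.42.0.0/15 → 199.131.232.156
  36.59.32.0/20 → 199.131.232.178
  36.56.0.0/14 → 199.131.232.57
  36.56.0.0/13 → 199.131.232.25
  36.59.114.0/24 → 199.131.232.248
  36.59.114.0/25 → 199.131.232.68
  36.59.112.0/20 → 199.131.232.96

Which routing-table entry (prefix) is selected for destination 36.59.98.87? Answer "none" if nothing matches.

36.56.0.0/14

Entries matching 36.59.98.87:
  36.0.0.0/10 (36.0.0.0 - 36.63.255.255)
  36.56.0.0/13 (36.56.0.0 - 36.63.255.255)
  36.56.0.0/14 (36.56.0.0 - 36.59.255.255)
Most specific is 36.56.0.0/14.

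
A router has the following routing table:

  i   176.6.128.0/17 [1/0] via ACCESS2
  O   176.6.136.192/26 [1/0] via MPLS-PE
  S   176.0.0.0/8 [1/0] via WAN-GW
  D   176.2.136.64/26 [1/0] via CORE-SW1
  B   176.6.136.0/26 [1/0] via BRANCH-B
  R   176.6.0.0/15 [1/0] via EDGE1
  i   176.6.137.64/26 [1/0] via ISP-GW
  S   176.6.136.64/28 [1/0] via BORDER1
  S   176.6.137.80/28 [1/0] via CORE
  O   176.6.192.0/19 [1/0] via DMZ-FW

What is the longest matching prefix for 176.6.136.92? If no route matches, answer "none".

176.6.128.0/17

Entries matching 176.6.136.92:
  176.0.0.0/8 (176.0.0.0 - 176.255.255.255)
  176.6.0.0/15 (176.6.0.0 - 176.7.255.255)
  176.6.128.0/17 (176.6.128.0 - 176.6.255.255)
Most specific is 176.6.128.0/17.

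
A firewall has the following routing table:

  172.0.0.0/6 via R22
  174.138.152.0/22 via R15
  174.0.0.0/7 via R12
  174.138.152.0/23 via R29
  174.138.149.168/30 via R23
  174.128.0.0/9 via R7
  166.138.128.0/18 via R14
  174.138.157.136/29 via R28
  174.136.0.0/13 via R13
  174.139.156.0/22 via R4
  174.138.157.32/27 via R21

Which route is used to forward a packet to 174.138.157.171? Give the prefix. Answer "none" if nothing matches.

174.136.0.0/13

Entries matching 174.138.157.171:
  172.0.0.0/6 (172.0.0.0 - 175.255.255.255)
  174.0.0.0/7 (174.0.0.0 - 175.255.255.255)
  174.128.0.0/9 (174.128.0.0 - 174.255.255.255)
  174.136.0.0/13 (174.136.0.0 - 174.143.255.255)
Most specific is 174.136.0.0/13.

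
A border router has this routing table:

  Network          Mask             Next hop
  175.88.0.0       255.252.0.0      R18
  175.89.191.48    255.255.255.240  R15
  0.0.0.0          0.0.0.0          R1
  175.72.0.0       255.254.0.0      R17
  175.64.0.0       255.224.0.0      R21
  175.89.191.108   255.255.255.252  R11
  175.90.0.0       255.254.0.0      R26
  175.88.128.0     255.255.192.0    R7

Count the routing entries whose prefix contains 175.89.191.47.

Prefixes containing 175.89.191.47:
  0.0.0.0/0 (default, matches everything)
  175.64.0.0/11 (175.64.0.0 - 175.95.255.255)
  175.88.0.0/14 (175.88.0.0 - 175.91.255.255)
Total matching entries: 3.

3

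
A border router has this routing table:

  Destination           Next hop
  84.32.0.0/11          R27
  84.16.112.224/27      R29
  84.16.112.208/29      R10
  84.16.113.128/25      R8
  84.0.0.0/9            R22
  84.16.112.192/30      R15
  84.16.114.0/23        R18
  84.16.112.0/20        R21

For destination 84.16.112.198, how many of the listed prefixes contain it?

Prefixes containing 84.16.112.198:
  84.0.0.0/9 (84.0.0.0 - 84.127.255.255)
  84.16.112.0/20 (84.16.112.0 - 84.16.127.255)
Total matching entries: 2.

2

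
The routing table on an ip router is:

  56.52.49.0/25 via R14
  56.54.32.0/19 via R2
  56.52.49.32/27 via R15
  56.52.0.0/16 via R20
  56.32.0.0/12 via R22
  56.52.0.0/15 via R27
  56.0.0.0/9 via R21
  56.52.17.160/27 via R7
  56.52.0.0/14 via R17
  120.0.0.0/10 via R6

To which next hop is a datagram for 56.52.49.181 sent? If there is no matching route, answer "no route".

R20

Routes whose prefix contains 56.52.49.181:
  56.0.0.0/9 (56.0.0.0 - 56.127.255.255) -> R21
  56.52.0.0/14 (56.52.0.0 - 56.55.255.255) -> R17
  56.52.0.0/15 (56.52.0.0 - 56.53.255.255) -> R27
  56.52.0.0/16 (56.52.0.0 - 56.52.255.255) -> R20
More-specific entries that do NOT match:
  56.52.49.32/27 (56.52.49.32 - 56.52.49.63) does not contain 56.52.49.181
  56.52.17.160/27 (56.52.17.160 - 56.52.17.191) does not contain 56.52.49.181
  56.52.49.0/25 (56.52.49.0 - 56.52.49.127) does not contain 56.52.49.181
  56.54.32.0/19 (56.54.32.0 - 56.54.63.255) does not contain 56.52.49.181
Longest matching prefix is /16 -> next hop R20.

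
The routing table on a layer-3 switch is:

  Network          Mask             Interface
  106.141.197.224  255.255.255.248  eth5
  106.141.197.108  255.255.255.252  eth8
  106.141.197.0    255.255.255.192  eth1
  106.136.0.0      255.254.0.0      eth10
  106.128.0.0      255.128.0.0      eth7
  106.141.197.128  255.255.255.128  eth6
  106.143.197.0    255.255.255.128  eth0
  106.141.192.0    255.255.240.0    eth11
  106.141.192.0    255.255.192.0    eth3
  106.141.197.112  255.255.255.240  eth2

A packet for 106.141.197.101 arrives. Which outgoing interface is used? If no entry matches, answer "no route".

Routes whose prefix contains 106.141.197.101:
  106.128.0.0/9 (106.128.0.0 - 106.255.255.255) -> eth7
  106.141.192.0/18 (106.141.192.0 - 106.141.255.255) -> eth3
  106.141.192.0/20 (106.141.192.0 - 106.141.207.255) -> eth11
More-specific entries that do NOT match:
  106.141.197.108/30 (106.141.197.108 - 106.141.197.111) does not contain 106.141.197.101
  106.141.197.224/29 (106.141.197.224 - 106.141.197.231) does not contain 106.141.197.101
  106.141.197.112/28 (106.141.197.112 - 106.141.197.127) does not contain 106.141.197.101
  106.141.197.0/26 (106.141.197.0 - 106.141.197.63) does not contain 106.141.197.101
  106.141.197.128/25 (106.141.197.128 - 106.141.197.255) does not contain 106.141.197.101
  106.143.197.0/25 (106.143.197.0 - 106.143.197.127) does not contain 106.141.197.101
Longest matching prefix is /20 -> interface eth11.

eth11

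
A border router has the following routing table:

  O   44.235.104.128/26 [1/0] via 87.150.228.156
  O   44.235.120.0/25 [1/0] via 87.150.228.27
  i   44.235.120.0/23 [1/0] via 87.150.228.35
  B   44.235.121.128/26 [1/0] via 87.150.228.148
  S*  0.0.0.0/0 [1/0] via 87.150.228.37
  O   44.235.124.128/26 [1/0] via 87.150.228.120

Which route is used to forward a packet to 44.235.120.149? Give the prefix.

44.235.120.0/23

Entries matching 44.235.120.149:
  0.0.0.0/0 (default, matches everything)
  44.235.120.0/23 (44.235.120.0 - 44.235.121.255)
Most specific is 44.235.120.0/23.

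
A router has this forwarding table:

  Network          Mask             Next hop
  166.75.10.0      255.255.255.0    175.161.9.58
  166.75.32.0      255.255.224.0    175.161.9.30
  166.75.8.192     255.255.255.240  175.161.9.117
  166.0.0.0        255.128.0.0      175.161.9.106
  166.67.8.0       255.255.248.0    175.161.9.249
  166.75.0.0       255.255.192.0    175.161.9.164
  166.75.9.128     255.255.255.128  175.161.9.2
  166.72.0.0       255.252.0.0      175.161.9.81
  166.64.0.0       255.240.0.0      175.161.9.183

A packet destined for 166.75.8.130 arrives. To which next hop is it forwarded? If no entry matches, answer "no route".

175.161.9.164

Routes whose prefix contains 166.75.8.130:
  166.0.0.0/9 (166.0.0.0 - 166.127.255.255) -> 175.161.9.106
  166.64.0.0/12 (166.64.0.0 - 166.79.255.255) -> 175.161.9.183
  166.72.0.0/14 (166.72.0.0 - 166.75.255.255) -> 175.161.9.81
  166.75.0.0/18 (166.75.0.0 - 166.75.63.255) -> 175.161.9.164
More-specific entries that do NOT match:
  166.75.8.192/28 (166.75.8.192 - 166.75.8.207) does not contain 166.75.8.130
  166.75.9.128/25 (166.75.9.128 - 166.75.9.255) does not contain 166.75.8.130
  166.75.10.0/24 (166.75.10.0 - 166.75.10.255) does not contain 166.75.8.130
  166.67.8.0/21 (166.67.8.0 - 166.67.15.255) does not contain 166.75.8.130
  166.75.32.0/19 (166.75.32.0 - 166.75.63.255) does not contain 166.75.8.130
Longest matching prefix is /18 -> next hop 175.161.9.164.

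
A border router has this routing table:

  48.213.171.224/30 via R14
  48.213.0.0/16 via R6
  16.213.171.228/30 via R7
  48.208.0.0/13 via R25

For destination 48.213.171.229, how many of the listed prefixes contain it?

Prefixes containing 48.213.171.229:
  48.208.0.0/13 (48.208.0.0 - 48.215.255.255)
  48.213.0.0/16 (48.213.0.0 - 48.213.255.255)
Total matching entries: 2.

2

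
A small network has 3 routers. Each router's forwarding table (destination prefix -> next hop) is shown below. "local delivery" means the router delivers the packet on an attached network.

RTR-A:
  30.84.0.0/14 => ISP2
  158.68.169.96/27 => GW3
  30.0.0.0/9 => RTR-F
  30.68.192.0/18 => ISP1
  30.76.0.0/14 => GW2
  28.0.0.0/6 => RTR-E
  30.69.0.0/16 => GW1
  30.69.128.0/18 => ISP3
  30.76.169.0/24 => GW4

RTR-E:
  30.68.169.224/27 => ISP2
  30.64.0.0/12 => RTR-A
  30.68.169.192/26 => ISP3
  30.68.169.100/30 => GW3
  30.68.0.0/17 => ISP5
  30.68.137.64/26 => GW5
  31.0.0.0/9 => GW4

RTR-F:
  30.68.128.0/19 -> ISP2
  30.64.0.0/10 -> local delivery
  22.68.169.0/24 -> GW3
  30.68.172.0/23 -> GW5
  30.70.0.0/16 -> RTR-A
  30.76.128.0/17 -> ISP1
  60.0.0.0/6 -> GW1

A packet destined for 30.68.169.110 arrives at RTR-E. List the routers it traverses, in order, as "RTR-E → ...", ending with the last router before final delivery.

RTR-E → RTR-A → RTR-F

At RTR-E: longest match for 30.68.169.110 is 30.64.0.0/12 -> RTR-A
At RTR-A: longest match for 30.68.169.110 is 30.0.0.0/9 -> RTR-F
At RTR-F: longest match for 30.68.169.110 is 30.64.0.0/10 -> local delivery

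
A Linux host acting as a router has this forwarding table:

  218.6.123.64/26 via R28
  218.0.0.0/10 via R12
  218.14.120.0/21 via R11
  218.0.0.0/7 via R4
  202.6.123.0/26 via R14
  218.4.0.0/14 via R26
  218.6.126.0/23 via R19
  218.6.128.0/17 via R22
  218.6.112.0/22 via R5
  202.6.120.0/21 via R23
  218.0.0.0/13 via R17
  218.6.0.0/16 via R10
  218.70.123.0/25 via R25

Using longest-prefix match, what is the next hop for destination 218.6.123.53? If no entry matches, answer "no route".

Routes whose prefix contains 218.6.123.53:
  218.0.0.0/7 (218.0.0.0 - 219.255.255.255) -> R4
  218.0.0.0/10 (218.0.0.0 - 218.63.255.255) -> R12
  218.0.0.0/13 (218.0.0.0 - 218.7.255.255) -> R17
  218.4.0.0/14 (218.4.0.0 - 218.7.255.255) -> R26
  218.6.0.0/16 (218.6.0.0 - 218.6.255.255) -> R10
More-specific entries that do NOT match:
  218.6.123.64/26 (218.6.123.64 - 218.6.123.127) does not contain 218.6.123.53
  202.6.123.0/26 (202.6.123.0 - 202.6.123.63) does not contain 218.6.123.53
  218.70.123.0/25 (218.70.123.0 - 218.70.123.127) does not contain 218.6.123.53
  218.6.126.0/23 (218.6.126.0 - 218.6.127.255) does not contain 218.6.123.53
  218.6.112.0/22 (218.6.112.0 - 218.6.115.255) does not contain 218.6.123.53
  218.14.120.0/21 (218.14.120.0 - 218.14.127.255) does not contain 218.6.123.53
  202.6.120.0/21 (202.6.120.0 - 202.6.127.255) does not contain 218.6.123.53
  218.6.128.0/17 (218.6.128.0 - 218.6.255.255) does not contain 218.6.123.53
Longest matching prefix is /16 -> next hop R10.

R10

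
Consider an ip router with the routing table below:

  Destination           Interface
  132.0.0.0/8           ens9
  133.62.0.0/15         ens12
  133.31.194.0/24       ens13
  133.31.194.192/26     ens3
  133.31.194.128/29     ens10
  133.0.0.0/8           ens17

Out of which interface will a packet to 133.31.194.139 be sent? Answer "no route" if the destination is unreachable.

Routes whose prefix contains 133.31.194.139:
  133.0.0.0/8 (133.0.0.0 - 133.255.255.255) -> ens17
  133.31.194.0/24 (133.31.194.0 - 133.31.194.255) -> ens13
More-specific entries that do NOT match:
  133.31.194.128/29 (133.31.194.128 - 133.31.194.135) does not contain 133.31.194.139
  133.31.194.192/26 (133.31.194.192 - 133.31.194.255) does not contain 133.31.194.139
Longest matching prefix is /24 -> interface ens13.

ens13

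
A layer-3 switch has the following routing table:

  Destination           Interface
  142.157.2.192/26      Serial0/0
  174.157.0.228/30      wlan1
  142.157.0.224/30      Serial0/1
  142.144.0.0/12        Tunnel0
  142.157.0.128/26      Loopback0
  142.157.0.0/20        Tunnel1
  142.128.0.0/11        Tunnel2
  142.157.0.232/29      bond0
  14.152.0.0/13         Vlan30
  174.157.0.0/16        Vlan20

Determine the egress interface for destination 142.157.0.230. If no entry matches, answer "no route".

Tunnel1

Routes whose prefix contains 142.157.0.230:
  142.128.0.0/11 (142.128.0.0 - 142.159.255.255) -> Tunnel2
  142.144.0.0/12 (142.144.0.0 - 142.159.255.255) -> Tunnel0
  142.157.0.0/20 (142.157.0.0 - 142.157.15.255) -> Tunnel1
More-specific entries that do NOT match:
  174.157.0.228/30 (174.157.0.228 - 174.157.0.231) does not contain 142.157.0.230
  142.157.0.224/30 (142.157.0.224 - 142.157.0.227) does not contain 142.157.0.230
  142.157.0.232/29 (142.157.0.232 - 142.157.0.239) does not contain 142.157.0.230
  142.157.2.192/26 (142.157.2.192 - 142.157.2.255) does not contain 142.157.0.230
  142.157.0.128/26 (142.157.0.128 - 142.157.0.191) does not contain 142.157.0.230
Longest matching prefix is /20 -> interface Tunnel1.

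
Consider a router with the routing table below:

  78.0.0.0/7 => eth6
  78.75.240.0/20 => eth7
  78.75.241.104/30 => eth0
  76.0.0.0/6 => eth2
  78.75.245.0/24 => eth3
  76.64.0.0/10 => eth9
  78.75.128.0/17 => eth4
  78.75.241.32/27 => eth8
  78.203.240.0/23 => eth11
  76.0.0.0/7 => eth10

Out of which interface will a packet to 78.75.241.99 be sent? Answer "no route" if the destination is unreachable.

eth7

Routes whose prefix contains 78.75.241.99:
  76.0.0.0/6 (76.0.0.0 - 79.255.255.255) -> eth2
  78.0.0.0/7 (78.0.0.0 - 79.255.255.255) -> eth6
  78.75.128.0/17 (78.75.128.0 - 78.75.255.255) -> eth4
  78.75.240.0/20 (78.75.240.0 - 78.75.255.255) -> eth7
More-specific entries that do NOT match:
  78.75.241.104/30 (78.75.241.104 - 78.75.241.107) does not contain 78.75.241.99
  78.75.241.32/27 (78.75.241.32 - 78.75.241.63) does not contain 78.75.241.99
  78.75.245.0/24 (78.75.245.0 - 78.75.245.255) does not contain 78.75.241.99
  78.203.240.0/23 (78.203.240.0 - 78.203.241.255) does not contain 78.75.241.99
Longest matching prefix is /20 -> interface eth7.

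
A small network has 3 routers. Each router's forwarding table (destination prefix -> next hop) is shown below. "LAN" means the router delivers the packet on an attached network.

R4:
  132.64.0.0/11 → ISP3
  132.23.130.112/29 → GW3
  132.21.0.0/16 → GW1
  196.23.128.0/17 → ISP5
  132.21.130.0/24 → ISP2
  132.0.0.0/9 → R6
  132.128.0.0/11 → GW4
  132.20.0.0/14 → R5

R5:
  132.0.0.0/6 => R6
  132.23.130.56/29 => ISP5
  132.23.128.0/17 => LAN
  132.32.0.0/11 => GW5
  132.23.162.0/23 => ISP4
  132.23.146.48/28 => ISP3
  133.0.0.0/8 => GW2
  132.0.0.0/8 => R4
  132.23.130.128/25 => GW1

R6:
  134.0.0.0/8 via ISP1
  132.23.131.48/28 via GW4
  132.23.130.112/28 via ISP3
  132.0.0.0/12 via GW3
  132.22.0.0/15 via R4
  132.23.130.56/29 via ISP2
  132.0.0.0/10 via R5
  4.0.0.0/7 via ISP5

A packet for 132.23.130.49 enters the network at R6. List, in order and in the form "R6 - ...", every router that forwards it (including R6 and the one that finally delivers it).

R6 - R4 - R5

At R6: longest match for 132.23.130.49 is 132.22.0.0/15 -> R4
At R4: longest match for 132.23.130.49 is 132.20.0.0/14 -> R5
At R5: longest match for 132.23.130.49 is 132.23.128.0/17 -> LAN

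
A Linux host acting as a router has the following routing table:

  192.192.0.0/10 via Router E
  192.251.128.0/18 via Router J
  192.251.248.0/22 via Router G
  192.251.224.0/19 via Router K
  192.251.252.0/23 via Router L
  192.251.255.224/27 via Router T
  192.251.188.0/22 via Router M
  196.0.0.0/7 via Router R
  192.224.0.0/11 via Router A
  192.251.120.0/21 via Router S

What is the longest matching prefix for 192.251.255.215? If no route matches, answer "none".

192.251.224.0/19

Entries matching 192.251.255.215:
  192.192.0.0/10 (192.192.0.0 - 192.255.255.255)
  192.224.0.0/11 (192.224.0.0 - 192.255.255.255)
  192.251.224.0/19 (192.251.224.0 - 192.251.255.255)
Most specific is 192.251.224.0/19.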